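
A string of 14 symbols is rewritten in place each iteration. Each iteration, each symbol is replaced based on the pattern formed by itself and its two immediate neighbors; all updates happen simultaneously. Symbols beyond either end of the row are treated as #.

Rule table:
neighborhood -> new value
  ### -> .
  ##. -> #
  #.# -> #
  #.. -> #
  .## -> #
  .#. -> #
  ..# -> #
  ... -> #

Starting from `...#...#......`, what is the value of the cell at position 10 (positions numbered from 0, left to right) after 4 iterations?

##############
..............
##############  (repeats iteration 1; period 2)
iteration 4: ..............
position 10 holds .

.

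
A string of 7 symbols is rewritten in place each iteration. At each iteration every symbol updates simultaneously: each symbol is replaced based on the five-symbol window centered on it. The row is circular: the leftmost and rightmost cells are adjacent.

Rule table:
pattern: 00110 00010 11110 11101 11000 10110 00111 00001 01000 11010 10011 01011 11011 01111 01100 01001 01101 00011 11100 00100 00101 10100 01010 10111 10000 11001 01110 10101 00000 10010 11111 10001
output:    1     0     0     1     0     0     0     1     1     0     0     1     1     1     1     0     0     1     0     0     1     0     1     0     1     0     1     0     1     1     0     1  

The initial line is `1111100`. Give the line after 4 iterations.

iteration 1: 0100000
iteration 2: 0011111
iteration 3: 0001000
iteration 4: 1100111

1100111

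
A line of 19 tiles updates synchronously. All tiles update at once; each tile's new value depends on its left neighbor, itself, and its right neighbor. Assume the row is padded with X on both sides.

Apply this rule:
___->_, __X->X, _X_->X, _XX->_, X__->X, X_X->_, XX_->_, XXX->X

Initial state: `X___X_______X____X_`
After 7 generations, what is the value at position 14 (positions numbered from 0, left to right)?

generation 1: _X_XXX_____XXX__XX_
generation 2: _X__X_X___X_X_XX___
generation 3: _XXXX_XX_XX_X___X_X
generation 4: __XX________XX_XX__
generation 5: XX__X______X_____XX
generation 6: X_XXXX____XXX___X_X
generation 7: ___XX_X__X_X_X_XX__
position 14 holds _

_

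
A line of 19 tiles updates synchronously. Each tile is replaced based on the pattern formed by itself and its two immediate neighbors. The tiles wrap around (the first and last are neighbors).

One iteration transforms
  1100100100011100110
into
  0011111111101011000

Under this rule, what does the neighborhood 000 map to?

At position 9 the neighborhood is 000; the next row has 1 there.

1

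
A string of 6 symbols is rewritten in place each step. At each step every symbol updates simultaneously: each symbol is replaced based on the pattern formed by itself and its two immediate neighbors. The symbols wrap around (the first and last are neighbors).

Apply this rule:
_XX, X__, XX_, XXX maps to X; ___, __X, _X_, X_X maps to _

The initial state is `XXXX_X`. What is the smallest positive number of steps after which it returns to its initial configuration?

XXXX_X

1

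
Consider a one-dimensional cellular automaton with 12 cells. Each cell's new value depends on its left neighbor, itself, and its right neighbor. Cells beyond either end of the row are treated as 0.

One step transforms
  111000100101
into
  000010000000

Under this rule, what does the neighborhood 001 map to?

0

At position 5 the neighborhood is 001; the next row has 0 there.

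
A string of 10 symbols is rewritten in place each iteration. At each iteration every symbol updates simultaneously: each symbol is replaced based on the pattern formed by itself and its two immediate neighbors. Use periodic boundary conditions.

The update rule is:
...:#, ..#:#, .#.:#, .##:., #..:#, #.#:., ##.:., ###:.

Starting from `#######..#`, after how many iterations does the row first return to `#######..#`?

2

.......##.
#######..#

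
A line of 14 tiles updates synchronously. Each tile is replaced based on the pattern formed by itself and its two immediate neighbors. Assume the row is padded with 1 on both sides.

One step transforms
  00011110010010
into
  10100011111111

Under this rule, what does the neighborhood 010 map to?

1

At position 9 the neighborhood is 010; the next row has 1 there.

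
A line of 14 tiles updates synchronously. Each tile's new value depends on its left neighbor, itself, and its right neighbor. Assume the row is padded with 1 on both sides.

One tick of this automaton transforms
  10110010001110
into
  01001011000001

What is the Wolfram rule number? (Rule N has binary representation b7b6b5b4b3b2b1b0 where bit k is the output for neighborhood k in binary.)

52

position 11: 111 → 0  (bit 7 = 0)
position 0: 110 → 0  (bit 6 = 0)
position 1: 101 → 1  (bit 5 = 1)
position 4: 100 → 1  (bit 4 = 1)
position 2: 011 → 0  (bit 3 = 0)
position 6: 010 → 1  (bit 2 = 1)
position 5: 001 → 0  (bit 1 = 0)
position 8: 000 → 0  (bit 0 = 0)
bits b7..b0 = 00110100 = 52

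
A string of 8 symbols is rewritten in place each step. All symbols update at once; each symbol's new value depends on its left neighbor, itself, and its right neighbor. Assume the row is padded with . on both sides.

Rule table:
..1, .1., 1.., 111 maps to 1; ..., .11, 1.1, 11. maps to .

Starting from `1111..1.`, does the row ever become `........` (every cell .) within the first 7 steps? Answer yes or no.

.11.1111
1....11.
11..1..1
..111111
.1.1111.
11..11.1
..11...1
step 7 is ..11...1, still not uniform .

no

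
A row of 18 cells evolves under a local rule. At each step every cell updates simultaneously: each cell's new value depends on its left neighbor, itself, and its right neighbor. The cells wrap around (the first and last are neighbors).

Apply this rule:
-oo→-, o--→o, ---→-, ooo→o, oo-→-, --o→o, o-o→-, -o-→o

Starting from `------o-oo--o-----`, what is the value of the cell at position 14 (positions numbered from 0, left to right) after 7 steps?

o

-----oo---oooo----
----o--o-o-oo-o---
---ooooo-o----oo--
--o-ooo--oo--o--o-
-oo--o-oo--ooooooo
---ooo---oo-ooooo-
--o-o-o-o----ooo-o
position 14 holds o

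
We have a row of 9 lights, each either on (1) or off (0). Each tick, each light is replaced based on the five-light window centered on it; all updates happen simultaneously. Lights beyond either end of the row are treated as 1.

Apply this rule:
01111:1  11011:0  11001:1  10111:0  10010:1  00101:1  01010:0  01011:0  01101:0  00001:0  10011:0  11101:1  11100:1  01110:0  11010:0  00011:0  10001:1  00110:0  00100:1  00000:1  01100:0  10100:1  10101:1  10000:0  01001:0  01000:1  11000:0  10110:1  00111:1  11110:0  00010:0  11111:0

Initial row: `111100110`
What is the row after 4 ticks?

010000110

tick 1: 000110000
tick 2: 010000000
tick 3: 011011100
tick 4: 010000110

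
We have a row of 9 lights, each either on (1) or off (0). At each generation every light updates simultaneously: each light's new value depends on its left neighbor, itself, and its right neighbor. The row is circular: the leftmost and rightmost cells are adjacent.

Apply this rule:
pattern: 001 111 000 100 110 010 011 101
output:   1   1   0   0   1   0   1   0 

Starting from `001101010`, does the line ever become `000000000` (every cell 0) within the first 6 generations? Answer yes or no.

011100000
111100000
111100001
111100011
111100111
111101111
generation 6 is 111101111, still not uniform 0

no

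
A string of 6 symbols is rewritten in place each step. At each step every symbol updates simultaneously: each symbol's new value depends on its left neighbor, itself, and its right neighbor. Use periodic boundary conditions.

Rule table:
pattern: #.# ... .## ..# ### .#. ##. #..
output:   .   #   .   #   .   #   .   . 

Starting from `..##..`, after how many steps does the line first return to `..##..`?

##...#
...##.
###...
....##
.###..
#....#
..###.
##....
...###
.##...
#...##
..##..

12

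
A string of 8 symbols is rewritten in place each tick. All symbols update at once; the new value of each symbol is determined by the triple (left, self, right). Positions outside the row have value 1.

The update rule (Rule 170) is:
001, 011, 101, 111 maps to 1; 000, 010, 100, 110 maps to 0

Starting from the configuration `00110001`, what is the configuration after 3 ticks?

10001111

01100011
11000111
10001111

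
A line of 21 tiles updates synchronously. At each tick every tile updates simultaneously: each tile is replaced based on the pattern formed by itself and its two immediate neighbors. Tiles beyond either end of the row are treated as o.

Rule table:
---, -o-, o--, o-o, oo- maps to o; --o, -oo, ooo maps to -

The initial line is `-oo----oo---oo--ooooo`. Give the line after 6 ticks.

tick 1: o-oooo--ooo--oo------
tick 2: oo---oo---oo--oooooo-
tick 3: -ooo--ooo--oo------oo
tick 4: o--oo---oo--oooooo---
tick 5: oo--ooo--oo------ooo-
tick 6: -oo---oo--oooooo---oo

-oo---oo--oooooo---oo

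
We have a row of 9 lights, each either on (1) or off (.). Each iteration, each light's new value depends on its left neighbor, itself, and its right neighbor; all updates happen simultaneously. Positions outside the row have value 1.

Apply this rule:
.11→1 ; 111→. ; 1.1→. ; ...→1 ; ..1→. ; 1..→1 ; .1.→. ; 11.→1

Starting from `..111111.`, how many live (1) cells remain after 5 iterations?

2

iteration 1: 1.1....1.
iteration 2: 1..111...
iteration 3: 11.1.111.
iteration 4: .1...1.1.
iteration 5: ..11.....
count of 1: 2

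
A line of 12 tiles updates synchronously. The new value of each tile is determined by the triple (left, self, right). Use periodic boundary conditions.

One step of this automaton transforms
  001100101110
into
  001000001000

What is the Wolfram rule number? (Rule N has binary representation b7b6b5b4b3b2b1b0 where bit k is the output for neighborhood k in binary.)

8

position 9: 111 → 0  (bit 7 = 0)
position 3: 110 → 0  (bit 6 = 0)
position 7: 101 → 0  (bit 5 = 0)
position 4: 100 → 0  (bit 4 = 0)
position 2: 011 → 1  (bit 3 = 1)
position 6: 010 → 0  (bit 2 = 0)
position 1: 001 → 0  (bit 1 = 0)
position 0: 000 → 0  (bit 0 = 0)
bits b7..b0 = 00001000 = 8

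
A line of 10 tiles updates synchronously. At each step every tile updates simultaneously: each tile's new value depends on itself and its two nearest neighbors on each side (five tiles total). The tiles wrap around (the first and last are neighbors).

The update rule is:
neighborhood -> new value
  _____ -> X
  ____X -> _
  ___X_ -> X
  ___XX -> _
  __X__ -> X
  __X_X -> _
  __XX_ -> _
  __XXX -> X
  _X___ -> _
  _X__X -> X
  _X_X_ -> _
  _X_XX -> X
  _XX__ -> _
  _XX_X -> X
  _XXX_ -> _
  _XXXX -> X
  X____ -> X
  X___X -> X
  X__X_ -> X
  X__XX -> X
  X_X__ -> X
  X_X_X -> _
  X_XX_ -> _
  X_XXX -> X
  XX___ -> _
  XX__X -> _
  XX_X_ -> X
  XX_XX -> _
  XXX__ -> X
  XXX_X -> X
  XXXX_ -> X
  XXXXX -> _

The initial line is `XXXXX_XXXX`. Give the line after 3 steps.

__XXX_X___

___XX_XX__
X___X____X
__XXX_X___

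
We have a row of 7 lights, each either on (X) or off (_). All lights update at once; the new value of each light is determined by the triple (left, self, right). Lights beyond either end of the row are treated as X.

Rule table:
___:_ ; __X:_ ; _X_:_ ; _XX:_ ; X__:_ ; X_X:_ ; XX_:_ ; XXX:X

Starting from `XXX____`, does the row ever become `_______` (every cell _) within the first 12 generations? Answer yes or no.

yes

generation 1: XX_____
generation 2: X______
generation 3: _______
all cells are _ at generation 3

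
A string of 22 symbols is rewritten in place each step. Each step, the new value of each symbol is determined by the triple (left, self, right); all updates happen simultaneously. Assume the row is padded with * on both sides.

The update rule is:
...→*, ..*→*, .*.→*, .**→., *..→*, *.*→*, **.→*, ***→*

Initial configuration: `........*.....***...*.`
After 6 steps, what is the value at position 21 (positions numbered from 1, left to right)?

*

**************.*******
***************.******
****************.*****
*****************.****
******************.***
*******************.**
position 21 holds *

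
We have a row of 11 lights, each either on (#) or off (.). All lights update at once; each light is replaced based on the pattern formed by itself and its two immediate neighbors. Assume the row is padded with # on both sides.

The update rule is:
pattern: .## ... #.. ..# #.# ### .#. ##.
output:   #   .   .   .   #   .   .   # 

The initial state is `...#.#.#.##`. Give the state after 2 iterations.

iteration 1: ....#.#.##.
iteration 2: .....#.####

.....#.####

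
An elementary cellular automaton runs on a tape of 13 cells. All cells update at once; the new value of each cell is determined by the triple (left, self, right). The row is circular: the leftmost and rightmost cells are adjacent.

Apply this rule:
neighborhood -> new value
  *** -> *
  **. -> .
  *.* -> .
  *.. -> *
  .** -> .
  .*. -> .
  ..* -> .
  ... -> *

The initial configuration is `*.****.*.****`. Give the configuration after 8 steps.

...**.....***
**...****..*.
..**..**.*...
*...*.....***
.**..****..**
...*..**.*...
**..*.....***
*.*..****..**

*.*..****..**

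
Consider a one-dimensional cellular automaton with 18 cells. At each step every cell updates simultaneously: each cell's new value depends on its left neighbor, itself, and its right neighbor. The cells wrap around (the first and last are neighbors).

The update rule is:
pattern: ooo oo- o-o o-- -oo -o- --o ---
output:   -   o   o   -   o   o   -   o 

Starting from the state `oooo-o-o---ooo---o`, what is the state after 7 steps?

---ooooo-o-o-o-o-o
-o-o---ooooooooooo
oooo-o-o---------o
---ooooo-ooooooo-o
-o-o---ooo-----ooo
oooo-o-o-o-ooo-o-o
---ooooooooo-ooooo

---ooooooooo-ooooo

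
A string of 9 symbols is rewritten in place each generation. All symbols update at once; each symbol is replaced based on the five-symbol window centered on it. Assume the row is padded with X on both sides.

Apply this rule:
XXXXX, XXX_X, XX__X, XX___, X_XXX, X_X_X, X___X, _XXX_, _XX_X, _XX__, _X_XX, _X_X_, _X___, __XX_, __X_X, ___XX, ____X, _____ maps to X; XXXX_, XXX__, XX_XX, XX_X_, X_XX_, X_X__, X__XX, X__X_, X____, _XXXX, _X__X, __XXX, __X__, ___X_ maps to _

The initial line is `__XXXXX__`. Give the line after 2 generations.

_XX____XX

X___X__X_
_XX____XX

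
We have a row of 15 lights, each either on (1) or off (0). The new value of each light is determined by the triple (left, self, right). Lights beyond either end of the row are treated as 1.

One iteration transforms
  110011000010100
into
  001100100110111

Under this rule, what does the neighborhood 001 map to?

At position 3 the neighborhood is 001; the next row has 1 there.

1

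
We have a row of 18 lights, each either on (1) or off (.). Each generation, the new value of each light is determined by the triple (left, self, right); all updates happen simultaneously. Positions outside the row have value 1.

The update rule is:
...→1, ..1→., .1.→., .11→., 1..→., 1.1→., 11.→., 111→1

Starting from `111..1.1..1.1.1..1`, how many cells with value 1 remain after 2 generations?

15

11................
1..11111111111111.
count of 1: 15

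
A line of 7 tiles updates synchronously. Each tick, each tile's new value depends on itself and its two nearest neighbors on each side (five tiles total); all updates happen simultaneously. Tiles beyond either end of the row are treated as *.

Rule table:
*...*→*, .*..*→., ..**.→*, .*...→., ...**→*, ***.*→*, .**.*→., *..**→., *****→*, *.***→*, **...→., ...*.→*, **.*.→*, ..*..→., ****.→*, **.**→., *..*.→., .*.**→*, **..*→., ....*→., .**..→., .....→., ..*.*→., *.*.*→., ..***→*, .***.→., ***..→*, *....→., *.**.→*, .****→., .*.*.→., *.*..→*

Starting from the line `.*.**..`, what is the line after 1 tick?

*.**...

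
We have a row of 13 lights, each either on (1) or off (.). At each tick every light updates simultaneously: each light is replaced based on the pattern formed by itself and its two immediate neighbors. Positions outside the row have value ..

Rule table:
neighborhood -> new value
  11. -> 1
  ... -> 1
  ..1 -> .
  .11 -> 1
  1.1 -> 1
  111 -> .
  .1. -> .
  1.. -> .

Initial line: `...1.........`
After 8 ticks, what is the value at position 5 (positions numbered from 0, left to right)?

.

11...11111111
11.1.1......1
111.1..1111..
1.11...1..1.1
.111.1.....1.
.1.11..111...
..111..1.1.11
1.1.1...1.111
position 5 holds .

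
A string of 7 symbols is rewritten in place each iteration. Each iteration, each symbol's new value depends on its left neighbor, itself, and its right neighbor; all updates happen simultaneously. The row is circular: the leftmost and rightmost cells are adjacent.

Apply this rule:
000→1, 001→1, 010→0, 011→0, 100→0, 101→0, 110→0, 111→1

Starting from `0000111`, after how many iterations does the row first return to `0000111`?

0111010
1010000
0000111

3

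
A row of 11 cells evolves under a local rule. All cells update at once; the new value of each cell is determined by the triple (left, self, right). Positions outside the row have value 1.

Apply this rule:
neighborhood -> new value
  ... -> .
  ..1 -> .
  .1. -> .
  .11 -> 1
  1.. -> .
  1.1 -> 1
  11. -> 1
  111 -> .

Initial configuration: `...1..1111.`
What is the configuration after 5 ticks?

..........1

......1..11
.........1.
..........1
..........1  (fixed point — unchanged through tick 5)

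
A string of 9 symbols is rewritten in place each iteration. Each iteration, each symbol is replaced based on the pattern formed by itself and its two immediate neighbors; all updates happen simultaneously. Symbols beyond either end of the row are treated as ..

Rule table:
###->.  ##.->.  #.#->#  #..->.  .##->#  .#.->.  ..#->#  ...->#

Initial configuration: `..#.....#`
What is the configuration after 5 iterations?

#...##..#

##..####.
#..##....
..##..###
###..##..
#...##..#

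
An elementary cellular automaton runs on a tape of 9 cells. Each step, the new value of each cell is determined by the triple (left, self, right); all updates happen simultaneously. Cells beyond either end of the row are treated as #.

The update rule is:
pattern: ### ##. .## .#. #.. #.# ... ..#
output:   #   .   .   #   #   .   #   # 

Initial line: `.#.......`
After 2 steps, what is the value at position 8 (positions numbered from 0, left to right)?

step 1: .########
step 2: ..#######
position 8 holds #

#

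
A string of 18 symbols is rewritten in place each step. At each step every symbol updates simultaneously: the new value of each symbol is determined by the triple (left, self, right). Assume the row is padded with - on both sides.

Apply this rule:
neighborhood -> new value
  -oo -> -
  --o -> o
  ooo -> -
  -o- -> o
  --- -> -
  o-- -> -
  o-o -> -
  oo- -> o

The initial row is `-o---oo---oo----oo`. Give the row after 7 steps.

oo--o-o--o-o---o-o
-o-oo-o-oo-o--oo-o
oo--o-o--o-o-o-o-o
-o-oo-o-oo-o-o-o-o
oo--o-o--o-o-o-o-o  (repeats step 3; period 2)
step 7: oo--o-o--o-o-o-o-o

oo--o-o--o-o-o-o-o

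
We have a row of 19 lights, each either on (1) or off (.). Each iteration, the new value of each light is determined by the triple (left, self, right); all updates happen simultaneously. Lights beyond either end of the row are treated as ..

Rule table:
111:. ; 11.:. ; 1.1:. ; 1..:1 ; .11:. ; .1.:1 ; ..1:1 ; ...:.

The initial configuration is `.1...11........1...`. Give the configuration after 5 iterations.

111.1..1......111..
....11111....1...1.
...1.....1..111.111
..111...1111.......
.1...1.1....1......

.1...1.1....1......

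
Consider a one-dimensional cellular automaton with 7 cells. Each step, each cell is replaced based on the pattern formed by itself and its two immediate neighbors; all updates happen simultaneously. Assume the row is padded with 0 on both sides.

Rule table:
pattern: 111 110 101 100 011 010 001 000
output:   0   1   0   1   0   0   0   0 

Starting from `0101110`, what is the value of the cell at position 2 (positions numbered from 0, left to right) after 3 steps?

0

0000011
0000001
0000000
position 2 holds 0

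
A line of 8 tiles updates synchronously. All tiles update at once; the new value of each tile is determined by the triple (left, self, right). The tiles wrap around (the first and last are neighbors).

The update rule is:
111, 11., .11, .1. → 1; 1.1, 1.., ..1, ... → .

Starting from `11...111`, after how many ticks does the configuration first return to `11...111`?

11...111

1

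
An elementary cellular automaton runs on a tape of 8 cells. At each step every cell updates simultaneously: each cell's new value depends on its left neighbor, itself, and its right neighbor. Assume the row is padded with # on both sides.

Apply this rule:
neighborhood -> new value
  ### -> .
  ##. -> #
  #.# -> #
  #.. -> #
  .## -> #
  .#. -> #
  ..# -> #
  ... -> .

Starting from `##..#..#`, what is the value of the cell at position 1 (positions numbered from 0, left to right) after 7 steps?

step 1: .#######
step 2: ##......
step 3: .##....#
step 4: ####..##
step 5: ...####.
step 6: #.##..##
step 7: #######.
position 1 holds #

#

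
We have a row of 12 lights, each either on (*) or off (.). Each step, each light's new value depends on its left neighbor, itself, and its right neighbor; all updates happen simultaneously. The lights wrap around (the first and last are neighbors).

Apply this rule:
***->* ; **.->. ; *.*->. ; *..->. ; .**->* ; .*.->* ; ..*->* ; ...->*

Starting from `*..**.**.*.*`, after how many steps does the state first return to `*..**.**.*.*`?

12

..**..*..*.*
.**..**.**.*
.*..**..*..*
.*.**..**.**
.*.*..**..*.
**.*.**..**.
*..*.*..**..
*.**.*.**..*
..*..*.*..**
.**.**.*.**.
**..*..*.*..
*..**.**.*.*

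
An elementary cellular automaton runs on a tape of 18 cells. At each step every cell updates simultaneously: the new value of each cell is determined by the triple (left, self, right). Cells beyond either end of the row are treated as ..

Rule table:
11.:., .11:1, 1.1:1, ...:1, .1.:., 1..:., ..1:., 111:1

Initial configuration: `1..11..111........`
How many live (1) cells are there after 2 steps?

step 1: ...1...11..1111111
step 2: 11...1.1...111111.
count of 1: 10

10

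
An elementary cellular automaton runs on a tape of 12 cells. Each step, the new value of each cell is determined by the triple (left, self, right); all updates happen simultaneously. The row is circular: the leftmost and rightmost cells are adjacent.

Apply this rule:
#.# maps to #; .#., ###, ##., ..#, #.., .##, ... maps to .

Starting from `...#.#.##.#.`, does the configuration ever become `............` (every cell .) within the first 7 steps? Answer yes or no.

yes

step 1: ....#.#..#..
step 2: .....#......
step 3: ............
all cells are . at step 3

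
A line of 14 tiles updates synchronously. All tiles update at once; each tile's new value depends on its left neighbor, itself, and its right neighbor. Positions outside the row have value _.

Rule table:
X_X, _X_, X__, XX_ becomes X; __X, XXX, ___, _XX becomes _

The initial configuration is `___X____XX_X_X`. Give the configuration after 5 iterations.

_______XX____X

___XX____XXXXX
____XX_______X
_____XX______X
______XX_____X
_______XX____X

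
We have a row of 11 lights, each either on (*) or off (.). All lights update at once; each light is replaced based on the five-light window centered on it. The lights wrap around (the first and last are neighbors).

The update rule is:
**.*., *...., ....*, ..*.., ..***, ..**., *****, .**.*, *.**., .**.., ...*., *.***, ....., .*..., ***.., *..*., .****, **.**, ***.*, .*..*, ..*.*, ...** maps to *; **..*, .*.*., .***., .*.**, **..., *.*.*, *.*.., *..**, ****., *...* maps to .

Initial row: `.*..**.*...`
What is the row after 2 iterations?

***.***.***
*.***.*****

*.***.*****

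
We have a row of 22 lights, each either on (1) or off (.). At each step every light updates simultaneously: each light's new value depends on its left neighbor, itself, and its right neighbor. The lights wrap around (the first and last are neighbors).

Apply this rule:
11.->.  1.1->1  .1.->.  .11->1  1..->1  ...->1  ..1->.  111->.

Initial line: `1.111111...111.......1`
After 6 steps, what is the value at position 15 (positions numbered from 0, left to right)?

1

.11.....11.1..111111.1
11.1111.1.1.1.1.....1.
1.11...1.1.1.1.1111..1
.11.11..1.1.1.11...1.1
11.11.1..1.1.11.11..1.
1.11.1.1..1.11.11.1..1
position 15 holds 1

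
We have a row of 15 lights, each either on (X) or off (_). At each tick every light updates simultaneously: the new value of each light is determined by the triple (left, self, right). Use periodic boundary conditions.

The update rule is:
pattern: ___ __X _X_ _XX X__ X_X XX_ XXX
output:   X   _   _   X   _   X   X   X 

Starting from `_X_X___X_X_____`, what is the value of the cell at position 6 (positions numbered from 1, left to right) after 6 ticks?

__X__X__X__XXXX
___________XXXX
_XXXXXXXXX_XXXX
XXXXXXXXXXXXXXX
XXXXXXXXXXXXXXX  (fixed point — unchanged through tick 6)
position 6 holds X

X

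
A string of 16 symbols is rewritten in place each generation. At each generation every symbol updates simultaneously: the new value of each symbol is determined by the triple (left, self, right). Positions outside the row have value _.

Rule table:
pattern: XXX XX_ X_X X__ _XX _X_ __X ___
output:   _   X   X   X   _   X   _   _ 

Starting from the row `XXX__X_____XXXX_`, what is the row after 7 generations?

________XX_XX__X

__XX_XX_______XX
___XX_XX_______X
____XX_XX______X
_____XX_XX_____X
______XX_XX____X
_______XX_XX___X
________XX_XX__X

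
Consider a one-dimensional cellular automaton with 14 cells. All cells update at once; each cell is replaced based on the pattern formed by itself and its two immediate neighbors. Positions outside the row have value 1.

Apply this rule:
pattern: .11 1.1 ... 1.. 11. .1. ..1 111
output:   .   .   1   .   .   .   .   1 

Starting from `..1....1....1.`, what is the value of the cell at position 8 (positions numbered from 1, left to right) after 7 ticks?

.

....11...11...
.11....1....1.
....11...11...  (repeats tick 1; period 2)
tick 7: ....11...11...
position 8 holds .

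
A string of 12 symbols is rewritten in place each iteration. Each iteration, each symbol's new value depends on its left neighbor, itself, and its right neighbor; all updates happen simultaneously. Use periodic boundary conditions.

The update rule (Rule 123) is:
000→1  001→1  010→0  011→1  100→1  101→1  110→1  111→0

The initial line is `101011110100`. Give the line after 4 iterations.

010110011011
101111111111
111000000000
101111111111

101111111111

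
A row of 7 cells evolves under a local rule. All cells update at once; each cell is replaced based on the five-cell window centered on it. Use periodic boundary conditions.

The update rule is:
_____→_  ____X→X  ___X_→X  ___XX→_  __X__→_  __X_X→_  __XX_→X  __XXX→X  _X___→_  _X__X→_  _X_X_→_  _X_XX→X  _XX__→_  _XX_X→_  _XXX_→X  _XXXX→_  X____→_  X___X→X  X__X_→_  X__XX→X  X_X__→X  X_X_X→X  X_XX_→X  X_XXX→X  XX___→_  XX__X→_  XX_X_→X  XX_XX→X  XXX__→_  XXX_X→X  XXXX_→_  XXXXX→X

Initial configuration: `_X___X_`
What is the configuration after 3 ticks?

___XX__
_X_X___
X__X__X

X__X__X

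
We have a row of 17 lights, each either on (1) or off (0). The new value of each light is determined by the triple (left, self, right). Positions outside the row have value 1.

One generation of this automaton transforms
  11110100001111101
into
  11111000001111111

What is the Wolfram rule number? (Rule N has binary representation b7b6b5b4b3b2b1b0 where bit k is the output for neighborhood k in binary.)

position 0: 111 → 1  (bit 7 = 1)
position 3: 110 → 1  (bit 6 = 1)
position 4: 101 → 1  (bit 5 = 1)
position 6: 100 → 0  (bit 4 = 0)
position 10: 011 → 1  (bit 3 = 1)
position 5: 010 → 0  (bit 2 = 0)
position 9: 001 → 0  (bit 1 = 0)
position 7: 000 → 0  (bit 0 = 0)
bits b7..b0 = 11101000 = 232

232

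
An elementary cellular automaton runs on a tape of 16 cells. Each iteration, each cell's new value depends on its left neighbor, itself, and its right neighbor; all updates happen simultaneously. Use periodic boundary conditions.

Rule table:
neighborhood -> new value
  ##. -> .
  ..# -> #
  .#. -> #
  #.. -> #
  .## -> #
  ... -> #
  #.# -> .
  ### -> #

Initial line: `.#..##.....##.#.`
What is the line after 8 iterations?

iteration 1: #####.######..##
iteration 2: ####..#####.####
iteration 3: ###.######..####
iteration 4: ##..#####.######
iteration 5: #.######..######
iteration 6: ..#####.########
iteration 7: ######..#######.
iteration 8: #####.########..

#####.########..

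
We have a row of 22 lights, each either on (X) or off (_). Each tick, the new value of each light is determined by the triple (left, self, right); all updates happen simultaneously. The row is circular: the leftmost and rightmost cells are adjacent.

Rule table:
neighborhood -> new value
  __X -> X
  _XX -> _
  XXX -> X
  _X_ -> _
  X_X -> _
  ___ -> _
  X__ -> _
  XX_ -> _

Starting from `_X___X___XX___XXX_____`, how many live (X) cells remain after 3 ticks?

4

X___X___X____X_X______
___X___X____X________X
__X___X____X________X_
count of X: 4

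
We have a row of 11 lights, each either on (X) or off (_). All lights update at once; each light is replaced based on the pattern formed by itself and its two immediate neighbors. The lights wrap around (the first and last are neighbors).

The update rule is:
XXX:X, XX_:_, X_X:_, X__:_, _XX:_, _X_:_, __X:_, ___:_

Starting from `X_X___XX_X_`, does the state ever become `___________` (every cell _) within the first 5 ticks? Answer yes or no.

___________
all cells are _ at tick 1

yes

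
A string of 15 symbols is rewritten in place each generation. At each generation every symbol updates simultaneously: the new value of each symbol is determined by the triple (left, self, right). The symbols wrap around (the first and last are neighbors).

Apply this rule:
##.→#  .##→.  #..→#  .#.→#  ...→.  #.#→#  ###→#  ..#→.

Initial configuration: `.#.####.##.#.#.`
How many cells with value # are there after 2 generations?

.##.####.######
#.##.####.#####
count of #: 12

12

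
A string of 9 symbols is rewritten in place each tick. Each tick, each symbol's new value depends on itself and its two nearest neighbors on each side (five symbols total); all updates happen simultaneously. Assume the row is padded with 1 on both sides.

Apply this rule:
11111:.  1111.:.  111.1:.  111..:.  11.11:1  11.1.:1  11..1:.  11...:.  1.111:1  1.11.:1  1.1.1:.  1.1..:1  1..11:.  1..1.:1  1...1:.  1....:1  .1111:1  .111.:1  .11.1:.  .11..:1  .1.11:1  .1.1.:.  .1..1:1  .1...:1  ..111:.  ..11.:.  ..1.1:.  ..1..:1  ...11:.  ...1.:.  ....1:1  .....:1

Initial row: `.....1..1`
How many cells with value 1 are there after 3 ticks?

3

tick 1: .111.11..
tick 2: 111.111..
tick 3: ...111...
count of 1: 3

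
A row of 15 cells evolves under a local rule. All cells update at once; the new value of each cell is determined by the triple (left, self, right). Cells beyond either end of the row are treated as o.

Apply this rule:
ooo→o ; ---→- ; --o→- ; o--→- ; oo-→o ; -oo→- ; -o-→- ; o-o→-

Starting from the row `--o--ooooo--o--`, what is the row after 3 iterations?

iteration 1: ------oooo-----
iteration 2: -------ooo-----
iteration 3: --------oo-----

--------oo-----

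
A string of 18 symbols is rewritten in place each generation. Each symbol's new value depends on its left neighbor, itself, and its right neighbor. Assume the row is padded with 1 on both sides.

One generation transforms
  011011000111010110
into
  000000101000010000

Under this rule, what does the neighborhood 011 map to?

0

At position 1 the neighborhood is 011; the next row has 0 there.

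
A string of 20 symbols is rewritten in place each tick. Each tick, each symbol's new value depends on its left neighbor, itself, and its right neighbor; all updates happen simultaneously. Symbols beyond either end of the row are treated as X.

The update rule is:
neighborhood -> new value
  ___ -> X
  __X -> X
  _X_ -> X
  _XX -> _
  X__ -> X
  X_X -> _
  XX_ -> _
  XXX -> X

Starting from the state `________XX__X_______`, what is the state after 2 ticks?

XXXXXXX_XX_XXXXXXXXX

XXXXXXXX__XXXXXXXXXX
XXXXXXX_XX_XXXXXXXXX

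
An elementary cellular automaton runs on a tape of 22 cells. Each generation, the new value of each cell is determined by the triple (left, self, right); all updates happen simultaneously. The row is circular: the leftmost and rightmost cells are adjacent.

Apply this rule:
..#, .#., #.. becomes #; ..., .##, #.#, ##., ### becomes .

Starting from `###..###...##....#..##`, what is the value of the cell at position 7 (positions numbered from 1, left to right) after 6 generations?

.

...##...#.#..#..####..
..#..#.##.######....#.
.#####..........#..###
......#........####...
.....###......#....#..
....#...#....###..###.
position 7 holds .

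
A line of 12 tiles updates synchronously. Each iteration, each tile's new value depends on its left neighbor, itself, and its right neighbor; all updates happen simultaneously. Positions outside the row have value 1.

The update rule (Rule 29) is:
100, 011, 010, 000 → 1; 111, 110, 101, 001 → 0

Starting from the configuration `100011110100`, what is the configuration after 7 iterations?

011010000110
010011110100
011010000110  (repeats iteration 1; period 2)
iteration 7: 011010000110

011010000110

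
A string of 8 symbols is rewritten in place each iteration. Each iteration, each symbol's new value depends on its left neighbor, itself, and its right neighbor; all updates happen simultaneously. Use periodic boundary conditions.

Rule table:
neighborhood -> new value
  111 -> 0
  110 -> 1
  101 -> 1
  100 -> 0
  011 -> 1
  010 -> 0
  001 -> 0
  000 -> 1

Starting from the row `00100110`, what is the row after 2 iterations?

10000110
00110111

00110111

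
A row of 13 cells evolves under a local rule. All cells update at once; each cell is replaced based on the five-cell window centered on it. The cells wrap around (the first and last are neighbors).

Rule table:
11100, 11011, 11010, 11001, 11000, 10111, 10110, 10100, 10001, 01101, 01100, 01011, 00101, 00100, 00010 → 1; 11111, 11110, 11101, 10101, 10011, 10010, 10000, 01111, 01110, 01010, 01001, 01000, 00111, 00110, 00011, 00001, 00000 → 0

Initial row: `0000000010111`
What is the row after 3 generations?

0110000000000

generation 1: 1000000111101
generation 2: 1100000000011
generation 3: 0110000000000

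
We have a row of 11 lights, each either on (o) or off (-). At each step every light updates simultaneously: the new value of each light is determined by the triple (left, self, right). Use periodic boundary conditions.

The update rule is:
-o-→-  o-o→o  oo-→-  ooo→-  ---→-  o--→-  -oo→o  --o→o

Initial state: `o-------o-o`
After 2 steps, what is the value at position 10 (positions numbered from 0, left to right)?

-

-------o-oo
------o-oo-
position 10 holds -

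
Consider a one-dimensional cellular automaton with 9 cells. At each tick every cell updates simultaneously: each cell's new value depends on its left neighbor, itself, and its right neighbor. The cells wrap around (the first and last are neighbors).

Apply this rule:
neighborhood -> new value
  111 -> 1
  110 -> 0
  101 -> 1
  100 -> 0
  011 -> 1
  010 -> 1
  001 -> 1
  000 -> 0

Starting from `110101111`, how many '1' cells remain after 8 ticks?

101111111
011111111
111111110
111111101
111111011
111110111
111101111
111011111
count of 1: 8

8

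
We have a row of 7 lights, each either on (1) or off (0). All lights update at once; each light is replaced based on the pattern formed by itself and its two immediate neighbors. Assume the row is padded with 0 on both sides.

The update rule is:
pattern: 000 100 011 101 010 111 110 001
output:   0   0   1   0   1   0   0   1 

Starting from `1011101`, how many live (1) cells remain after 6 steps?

3

1010001
1010011
1010110
1010100
1010100  (fixed point — unchanged through step 6)
count of 1: 3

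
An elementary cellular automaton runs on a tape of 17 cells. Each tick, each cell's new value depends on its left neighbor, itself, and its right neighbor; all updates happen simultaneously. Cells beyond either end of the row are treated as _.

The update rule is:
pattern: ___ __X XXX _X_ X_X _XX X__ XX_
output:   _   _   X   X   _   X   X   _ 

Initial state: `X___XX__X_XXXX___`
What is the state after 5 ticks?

tick 1: XX__X_X_X_XXX_X__
tick 2: X_X_X_X_X_XX__XX_
tick 3: X_X_X_X_X_X_X_X_X
tick 4: X_X_X_X_X_X_X_X_X  (fixed point — unchanged through tick 5)

X_X_X_X_X_X_X_X_X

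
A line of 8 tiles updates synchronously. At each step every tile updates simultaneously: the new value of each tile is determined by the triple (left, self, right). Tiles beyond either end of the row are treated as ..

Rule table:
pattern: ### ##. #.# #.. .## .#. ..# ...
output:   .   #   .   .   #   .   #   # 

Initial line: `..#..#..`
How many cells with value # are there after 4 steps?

5

##..#..#
##.#..#.
##...#..
##.##..#
count of #: 5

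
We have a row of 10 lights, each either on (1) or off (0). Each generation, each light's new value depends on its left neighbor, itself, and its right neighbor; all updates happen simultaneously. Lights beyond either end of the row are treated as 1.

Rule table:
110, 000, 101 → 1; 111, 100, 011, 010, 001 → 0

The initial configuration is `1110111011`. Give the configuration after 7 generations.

generation 1: 0011001100
generation 2: 0001000100
generation 3: 0100010000
generation 4: 1001000110
generation 5: 1000010011
generation 6: 1011000000
generation 7: 1101011110

1101011110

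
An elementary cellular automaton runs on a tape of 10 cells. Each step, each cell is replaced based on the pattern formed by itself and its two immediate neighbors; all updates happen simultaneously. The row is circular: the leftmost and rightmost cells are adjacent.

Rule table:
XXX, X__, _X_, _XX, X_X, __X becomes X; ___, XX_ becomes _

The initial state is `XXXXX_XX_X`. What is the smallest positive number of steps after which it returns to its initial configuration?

XXXX_XX_XX
XXX_XX_XXX
XX_XX_XXXX
X_XX_XXXXX
_XX_XXXXXX
XX_XXXXXX_
X_XXXXXX_X
_XXXXXX_XX
XXXXXX_XX_
XXXXX_XX_X

10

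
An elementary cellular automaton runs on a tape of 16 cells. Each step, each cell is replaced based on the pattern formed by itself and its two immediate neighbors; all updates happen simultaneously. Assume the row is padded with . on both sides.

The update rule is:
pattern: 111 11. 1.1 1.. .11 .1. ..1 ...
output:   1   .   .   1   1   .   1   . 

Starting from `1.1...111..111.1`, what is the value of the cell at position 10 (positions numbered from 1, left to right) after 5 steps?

.

step 1: ...1.111.1111...
step 2: ..1..11..111.1..
step 3: .1.111.1111...1.
step 4: 1..11..111.1.1.1
step 5: .111.1111.......
position 10 holds .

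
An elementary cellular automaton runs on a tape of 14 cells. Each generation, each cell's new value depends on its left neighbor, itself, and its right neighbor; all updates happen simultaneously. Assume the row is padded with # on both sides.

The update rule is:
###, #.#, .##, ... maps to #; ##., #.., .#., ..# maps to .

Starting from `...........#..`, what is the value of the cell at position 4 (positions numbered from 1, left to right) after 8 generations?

.

.#########....
#########..##.
########...#.#
#######..#..##
######......##
#####..####.##
####...###.###
###..#.##.####
position 4 holds .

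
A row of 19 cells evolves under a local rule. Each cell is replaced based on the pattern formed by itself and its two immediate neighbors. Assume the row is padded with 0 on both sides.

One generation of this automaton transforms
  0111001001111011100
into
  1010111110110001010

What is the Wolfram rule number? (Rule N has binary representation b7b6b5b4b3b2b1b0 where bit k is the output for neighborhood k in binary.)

position 2: 111 → 1  (bit 7 = 1)
position 3: 110 → 0  (bit 6 = 0)
position 13: 101 → 0  (bit 5 = 0)
position 4: 100 → 1  (bit 4 = 1)
position 1: 011 → 0  (bit 3 = 0)
position 6: 010 → 1  (bit 2 = 1)
position 0: 001 → 1  (bit 1 = 1)
position 18: 000 → 0  (bit 0 = 0)
bits b7..b0 = 10010110 = 150

150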